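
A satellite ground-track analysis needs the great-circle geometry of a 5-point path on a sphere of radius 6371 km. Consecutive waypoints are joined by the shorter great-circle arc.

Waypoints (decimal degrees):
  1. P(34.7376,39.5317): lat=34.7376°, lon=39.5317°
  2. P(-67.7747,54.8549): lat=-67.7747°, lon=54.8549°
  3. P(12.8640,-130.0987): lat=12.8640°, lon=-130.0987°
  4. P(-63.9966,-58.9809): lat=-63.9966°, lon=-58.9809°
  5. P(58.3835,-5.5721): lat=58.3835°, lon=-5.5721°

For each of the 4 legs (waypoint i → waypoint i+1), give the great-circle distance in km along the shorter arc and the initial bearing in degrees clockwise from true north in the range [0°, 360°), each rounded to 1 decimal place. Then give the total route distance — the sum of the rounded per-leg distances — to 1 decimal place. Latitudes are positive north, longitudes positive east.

Leg 1: dist=11471.1 km, bearing=174.1°
Leg 2: dist=13898.6 km, bearing=174.1°
Leg 3: dist=10401.4 km, bearing=155.4°
Leg 4: dist=14336.3 km, bearing=32.8°
Total: 50107.4 km

Leg 1: φ1=0.6062855, φ2=-1.1828917, Δφ=-1.7891772, Δλ=0.2674403 rad; a=sin²(Δφ/2)+cosφ1·cosφ2·sin²(Δλ/2)=0.6138496004; c=2·atan2(√a, √(1-a))=1.800510486; dist=6371·c=11471.052 ≈ 11471.1 km; running total=11471.1 km
Leg 1 bearing: y=sinΔλ·cosφ2=0.09995759, x=cosφ1·sinφ2-sinφ1·cosφ2·cosΔλ=-0.96858740; θ=atan2(y, x)=174.1080° ≈ 174.1°
Leg 2: φ1=-1.1828917, φ2=0.2245192, Δφ=1.4074108, Δλ=-3.2280493 rad; a=sin²(Δφ/2)+cosφ1·cosφ2·sin²(Δλ/2)=0.7867375657; c=2·atan2(√a, √(1-a))=2.181537900; dist=6371·c=13898.578 ≈ 13898.6 km; running total=25369.7 km
Leg 2 bearing: y=sinΔλ·cosφ2=0.08418171, x=cosφ1·sinφ2-sinφ1·cosφ2·cosΔλ=-0.81488632; θ=atan2(y, x)=174.1020° ≈ 174.1°
Leg 3: φ1=0.2245192, φ2=-1.1169514, Δφ=-1.3414705, Δλ=1.2412398 rad; a=sin²(Δφ/2)+cosφ1·cosφ2·sin²(Δλ/2)=0.5308881144; c=2·atan2(√a, √(1-a))=1.632611916; dist=6371·c=10401.371 ≈ 10401.4 km; running total=35771.1 km
Leg 3 bearing: y=sinΔλ·cosφ2=0.41483108, x=cosφ1·sinφ2-sinφ1·cosφ2·cosΔλ=-0.90779892; θ=atan2(y, x)=155.4413° ≈ 155.4°
Leg 4: φ1=-1.1169514, φ2=1.0189843, Δφ=2.1359357, Δλ=0.9321594 rad; a=sin²(Δφ/2)+cosφ1·cosφ2·sin²(Δλ/2)=0.8141819104; c=2·atan2(√a, √(1-a))=2.250244472; dist=6371·c=14336.308 ≈ 14336.3 km; running total=50107.4 km
Leg 4 bearing: y=sinΔλ·cosφ2=0.42090994, x=cosφ1·sinφ2-sinφ1·cosφ2·cosΔλ=0.65421230; θ=atan2(y, x)=32.7566° ≈ 32.8°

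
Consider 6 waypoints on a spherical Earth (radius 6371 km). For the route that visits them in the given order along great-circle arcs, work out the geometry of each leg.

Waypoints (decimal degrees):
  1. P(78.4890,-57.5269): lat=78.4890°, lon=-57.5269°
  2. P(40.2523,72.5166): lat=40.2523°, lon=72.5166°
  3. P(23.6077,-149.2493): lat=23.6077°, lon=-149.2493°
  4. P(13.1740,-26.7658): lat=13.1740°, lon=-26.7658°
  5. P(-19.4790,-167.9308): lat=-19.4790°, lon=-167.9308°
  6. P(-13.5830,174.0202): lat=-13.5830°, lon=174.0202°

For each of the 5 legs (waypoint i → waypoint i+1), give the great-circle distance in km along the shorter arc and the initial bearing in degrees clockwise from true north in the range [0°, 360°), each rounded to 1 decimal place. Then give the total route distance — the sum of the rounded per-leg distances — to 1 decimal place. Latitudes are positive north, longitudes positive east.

Leg 1: φ1=1.3698915, φ2=0.7025352, Δφ=-0.6673563, Δλ=2.2696872 rad; a=sin²(Δφ/2)+cosφ1·cosφ2·sin²(Δλ/2)=0.2324142877; c=2·atan2(√a, √(1-a))=1.006085662; dist=6371·c=6409.772 ≈ 6409.8 km; running total=6409.8 km
Leg 1 bearing: y=sinΔλ·cosφ2=0.58427750, x=cosφ1·sinφ2-sinφ1·cosφ2·cosΔλ=0.61009127; θ=atan2(y, x)=43.7619° ≈ 43.8°
Leg 2: φ1=0.7025352, φ2=0.4120321, Δφ=-0.2905031, Δλ=-3.8705451 rad; a=sin²(Δφ/2)+cosφ1·cosφ2·sin²(Δλ/2)=0.6314231554; c=2·atan2(√a, √(1-a))=1.836767391; dist=6371·c=11702.045 ≈ 11702.0 km; running total=18111.8 km
Leg 2 bearing: y=sinΔλ·cosφ2=0.61034299, x=cosφ1·sinφ2-sinφ1·cosφ2·cosΔλ=0.74725715; θ=atan2(y, x)=39.2412° ≈ 39.2°
Leg 3: φ1=0.4120321, φ2=0.2299297, Δφ=-0.1821024, Δλ=2.1377404 rad; a=sin²(Δφ/2)+cosφ1·cosφ2·sin²(Δλ/2)=0.6939437390; c=2·atan2(√a, √(1-a))=1.969134843; dist=6371·c=12545.358 ≈ 12545.4 km; running total=30657.2 km
Leg 3 bearing: y=sinΔλ·cosφ2=0.82134605, x=cosφ1·sinφ2-sinφ1·cosφ2·cosΔλ=0.41825108; θ=atan2(y, x)=63.0136° ≈ 63.0°
Leg 4: φ1=0.2299297, φ2=-0.3399727, Δφ=-0.5699024, Δλ=-2.4637940 rad; a=sin²(Δφ/2)+cosφ1·cosφ2·sin²(Δλ/2)=0.8955213031; c=2·atan2(√a, √(1-a))=2.483307722; dist=6371·c=15821.153 ≈ 15821.2 km; running total=46478.4 km
Leg 4 bearing: y=sinΔλ·cosφ2=-0.59118809, x=cosφ1·sinφ2-sinφ1·cosφ2·cosΔλ=-0.15731574; θ=atan2(y, x)=-104.9012° <0 so +360° → 255.0988° ≈ 255.1°
Leg 5: φ1=-0.3399727, φ2=-0.2370681, Δφ=0.1029046, Δλ=5.9681708 rad; a=sin²(Δφ/2)+cosφ1·cosφ2·sin²(Δλ/2)=0.0251920446; c=2·atan2(√a, √(1-a))=0.318788206; dist=6371·c=2031.000 ≈ 2031.0 km; running total=48509.4 km
Leg 5 bearing: y=sinΔλ·cosφ2=-0.30116451, x=cosφ1·sinφ2-sinφ1·cosφ2·cosΔλ=0.08677304; θ=atan2(y, x)=-73.9270° <0 so +360° → 286.0730° ≈ 286.1°

Leg 1: dist=6409.8 km, bearing=43.8°
Leg 2: dist=11702.0 km, bearing=39.2°
Leg 3: dist=12545.4 km, bearing=63.0°
Leg 4: dist=15821.2 km, bearing=255.1°
Leg 5: dist=2031.0 km, bearing=286.1°
Total: 48509.4 km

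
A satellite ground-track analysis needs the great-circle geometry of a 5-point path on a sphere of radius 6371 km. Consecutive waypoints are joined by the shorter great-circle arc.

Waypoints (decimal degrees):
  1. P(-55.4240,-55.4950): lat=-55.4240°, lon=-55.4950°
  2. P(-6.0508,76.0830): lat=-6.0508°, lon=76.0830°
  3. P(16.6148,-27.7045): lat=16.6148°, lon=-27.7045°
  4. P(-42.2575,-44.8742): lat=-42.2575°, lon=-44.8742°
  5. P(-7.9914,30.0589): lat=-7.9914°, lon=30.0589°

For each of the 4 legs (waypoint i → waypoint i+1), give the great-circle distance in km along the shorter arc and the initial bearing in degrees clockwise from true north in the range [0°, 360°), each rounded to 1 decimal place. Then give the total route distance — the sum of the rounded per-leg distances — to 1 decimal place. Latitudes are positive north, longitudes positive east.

Leg 1: dist=11866.9 km, bearing=129.0°
Leg 2: dist=11665.1 km, bearing=285.6°
Leg 3: dist=6779.0 km, bearing=194.5°
Leg 4: dist=8172.8 km, bearing=85.8°
Total: 38483.8 km

Leg 1: φ1=-0.9673313, φ2=-0.1056064, Δφ=0.8617249, Δλ=2.2964693 rad; a=sin²(Δφ/2)+cosφ1·cosφ2·sin²(Δλ/2)=0.6438621039; c=2·atan2(√a, √(1-a))=1.862646036; dist=6371·c=11866.918 ≈ 11866.9 km; running total=11866.9 km
Leg 1 bearing: y=sinΔλ·cosφ2=0.74388543, x=cosφ1·sinφ2-sinφ1·cosφ2·cosΔλ=-0.60319917; θ=atan2(y, x)=129.0378° ≈ 129.0°
Leg 2: φ1=-0.1056064, φ2=0.2899830, Δφ=0.3955893, Δλ=-1.8114336 rad; a=sin²(Δφ/2)+cosφ1·cosφ2·sin²(Δλ/2)=0.6286198102; c=2·atan2(√a, √(1-a))=1.830960931; dist=6371·c=11665.052 ≈ 11665.1 km; running total=23532.0 km
Leg 2 bearing: y=sinΔλ·cosφ2=-0.93063805, x=cosφ1·sinφ2-sinφ1·cosφ2·cosΔλ=0.26027023; θ=atan2(y, x)=-74.3754° <0 so +360° → 285.6246° ≈ 285.6°
Leg 3: φ1=0.2899830, φ2=-0.7375325, Δφ=-1.0275155, Δλ=-0.2996678 rad; a=sin²(Δφ/2)+cosφ1·cosφ2·sin²(Δλ/2)=0.2573299101; c=2·atan2(√a, √(1-a))=1.064044124; dist=6371·c=6779.025 ≈ 6779.0 km; running total=30311.0 km
Leg 3 bearing: y=sinΔλ·cosφ2=-0.21848850, x=cosφ1·sinφ2-sinφ1·cosφ2·cosΔλ=-0.84658590; θ=atan2(y, x)=-165.5288° <0 so +360° → 194.4712° ≈ 194.5°
Leg 4: φ1=-0.7375325, φ2=-0.1394762, Δφ=0.5980563, Δλ=1.3078293 rad; a=sin²(Δφ/2)+cosφ1·cosφ2·sin²(Δλ/2)=0.3579925318; c=2·atan2(√a, √(1-a))=1.282817426; dist=6371·c=8172.830 ≈ 8172.8 km; running total=38483.8 km
Leg 4 bearing: y=sinΔλ·cosφ2=0.95624575, x=cosφ1·sinφ2-sinφ1·cosφ2·cosΔλ=0.07021100; θ=atan2(y, x)=85.8007° ≈ 85.8°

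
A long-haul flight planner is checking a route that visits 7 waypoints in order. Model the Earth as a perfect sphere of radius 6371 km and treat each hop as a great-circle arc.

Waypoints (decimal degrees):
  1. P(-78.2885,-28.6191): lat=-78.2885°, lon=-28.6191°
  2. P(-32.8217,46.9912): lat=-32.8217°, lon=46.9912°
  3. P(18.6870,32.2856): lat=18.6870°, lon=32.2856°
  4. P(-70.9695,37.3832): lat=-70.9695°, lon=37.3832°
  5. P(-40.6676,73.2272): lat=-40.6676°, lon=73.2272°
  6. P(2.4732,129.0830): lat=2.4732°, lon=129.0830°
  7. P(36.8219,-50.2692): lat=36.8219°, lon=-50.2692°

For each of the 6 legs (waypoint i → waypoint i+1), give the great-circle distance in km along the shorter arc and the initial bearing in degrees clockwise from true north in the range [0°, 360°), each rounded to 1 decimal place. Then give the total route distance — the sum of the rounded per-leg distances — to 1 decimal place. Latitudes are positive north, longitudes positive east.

Leg 1: dist=6119.2 km, bearing=83.4°
Leg 2: dist=5937.1 km, bearing=342.6°
Leg 3: dist=9977.1 km, bearing=178.3°
Leg 4: dist=3920.8 km, bearing=50.3°
Leg 5: dist=7405.1 km, bearing=64.3°
Leg 6: dist=15645.2 km, bearing=359.2°
Total: 49004.5 km

Leg 1: φ1=-1.3663921, φ2=-0.5728467, Δφ=0.7935454, Δλ=1.3196487 rad; a=sin²(Δφ/2)+cosφ1·cosφ2·sin²(Δλ/2)=0.2134327864; c=2·atan2(√a, √(1-a))=0.960470580; dist=6371·c=6119.158 ≈ 6119.2 km; running total=6119.2 km
Leg 1 bearing: y=sinΔλ·cosφ2=0.81399744, x=cosφ1·sinφ2-sinφ1·cosφ2·cosΔλ=0.09447275; θ=atan2(y, x)=83.3799° ≈ 83.4°
Leg 2: φ1=-0.5728467, φ2=0.3261497, Δφ=0.8989964, Δλ=-0.2566611 rad; a=sin²(Δφ/2)+cosφ1·cosφ2·sin²(Δλ/2)=0.2018403932; c=2·atan2(√a, √(1-a))=0.931888306; dist=6371·c=5937.060 ≈ 5937.1 km; running total=12056.3 km
Leg 2 bearing: y=sinΔλ·cosφ2=-0.24047014, x=cosφ1·sinφ2-sinφ1·cosφ2·cosΔλ=0.76588348; θ=atan2(y, x)=-17.4311° <0 so +360° → 342.5689° ≈ 342.6°
Leg 3: φ1=0.3261497, φ2=-1.2386514, Δφ=-1.5648011, Δλ=0.0889699 rad; a=sin²(Δφ/2)+cosφ1·cosφ2·sin²(Δλ/2)=0.4976132617; c=2·atan2(√a, √(1-a))=1.566022832; dist=6371·c=9977.131 ≈ 9977.1 km; running total=22033.4 km
Leg 3 bearing: y=sinΔλ·cosφ2=0.02897229, x=cosφ1·sinφ2-sinφ1·cosφ2·cosΔλ=-0.99956882; θ=atan2(y, x)=178.3398° ≈ 178.3°
Leg 4: φ1=-1.2386514, φ2=-0.7097835, Δφ=0.5288679, Δλ=0.6255958 rad; a=sin²(Δφ/2)+cosφ1·cosφ2·sin²(Δλ/2)=0.0917306002; c=2·atan2(√a, √(1-a))=0.615406580; dist=6371·c=3920.755 ≈ 3920.8 km; running total=25954.2 km
Leg 4 bearing: y=sinΔλ·cosφ2=0.44416444, x=cosφ1·sinφ2-sinφ1·cosφ2·cosΔλ=0.36875784; θ=atan2(y, x)=50.2996° ≈ 50.3°
Leg 5: φ1=-0.7097835, φ2=0.0431655, Δφ=0.7529490, Δλ=0.9748676 rad; a=sin²(Δφ/2)+cosφ1·cosφ2·sin²(Δλ/2)=0.3013933584; c=2·atan2(√a, √(1-a))=1.162318028; dist=6371·c=7405.128 ≈ 7405.1 km; running total=33359.3 km
Leg 5 bearing: y=sinΔλ·cosφ2=0.82685667, x=cosφ1·sinφ2-sinφ1·cosφ2·cosΔλ=0.39815783; θ=atan2(y, x)=64.2877° ≈ 64.3°
Leg 6: φ1=0.0431655, φ2=0.6426634, Δφ=0.5994979, Δλ=-3.1302864 rad; a=sin²(Δφ/2)+cosφ1·cosφ2·sin²(Δλ/2)=0.8869216290; c=2·atan2(√a, √(1-a))=2.455683070; dist=6371·c=15645.157 ≈ 15645.2 km; running total=49004.5 km
Leg 6 bearing: y=sinΔλ·cosφ2=-0.00905048, x=cosφ1·sinφ2-sinφ1·cosφ2·cosΔλ=0.63331248; θ=atan2(y, x)=-0.8187° <0 so +360° → 359.1813° ≈ 359.2°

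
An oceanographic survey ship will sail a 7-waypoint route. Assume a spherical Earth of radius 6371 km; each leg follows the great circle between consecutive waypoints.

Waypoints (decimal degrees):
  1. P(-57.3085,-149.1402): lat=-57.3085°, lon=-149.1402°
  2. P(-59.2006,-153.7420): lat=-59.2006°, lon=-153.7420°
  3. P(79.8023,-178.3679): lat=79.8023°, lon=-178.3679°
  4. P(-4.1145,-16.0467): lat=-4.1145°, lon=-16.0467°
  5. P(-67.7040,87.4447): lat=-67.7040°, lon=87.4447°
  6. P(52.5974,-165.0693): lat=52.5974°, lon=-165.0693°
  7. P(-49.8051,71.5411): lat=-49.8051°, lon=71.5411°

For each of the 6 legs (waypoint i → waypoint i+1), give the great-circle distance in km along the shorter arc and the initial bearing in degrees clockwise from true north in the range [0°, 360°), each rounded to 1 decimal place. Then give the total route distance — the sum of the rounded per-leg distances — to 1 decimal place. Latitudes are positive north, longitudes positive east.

Leg 1: φ1=-1.0002220, φ2=-1.0332454, Δφ=-0.0330234, Δλ=-0.0803166 rad; a=sin²(Δφ/2)+cosφ1·cosφ2·sin²(Δλ/2)=0.0007183720; c=2·atan2(√a, √(1-a))=0.053611347; dist=6371·c=341.558 ≈ 341.6 km; running total=341.6 km
Leg 1 bearing: y=sinΔλ·cosφ2=-0.04108060, x=cosφ1·sinφ2-sinφ1·cosφ2·cosΔλ=-0.03440651; θ=atan2(y, x)=-129.9474° <0 so +360° → 230.0526° ≈ 230.1°
Leg 2: φ1=-1.0332454, φ2=1.3928129, Δφ=2.4260583, Δλ=-0.4298030 rad; a=sin²(Δφ/2)+cosφ1·cosφ2·sin²(Δλ/2)=0.8814939428; c=2·atan2(√a, √(1-a))=2.438719174; dist=6371·c=15537.080 ≈ 15537.1 km; running total=15878.7 km
Leg 2 bearing: y=sinΔλ·cosφ2=-0.07377329, x=cosφ1·sinφ2-sinφ1·cosφ2·cosΔλ=0.64218922; θ=atan2(y, x)=-6.5533° <0 so +360° → 353.4467° ≈ 353.4°
Leg 3: φ1=1.3928129, φ2=-0.0718116, Δφ=-1.4646245, Δλ=2.8330394 rad; a=sin²(Δφ/2)+cosφ1·cosφ2·sin²(Δλ/2)=0.6194328678; c=2·atan2(√a, √(1-a))=1.811993932; dist=6371·c=11544.213 ≈ 11544.2 km; running total=27422.9 km
Leg 3 bearing: y=sinΔλ·cosφ2=0.30289786, x=cosφ1·sinφ2-sinφ1·cosφ2·cosΔλ=0.92260287; θ=atan2(y, x)=18.1754° ≈ 18.2°
Leg 4: φ1=-0.0718116, φ2=-1.1816577, Δφ=-1.1098461, Δλ=1.8062657 rad; a=sin²(Δφ/2)+cosφ1·cosφ2·sin²(Δλ/2)=0.5109490642; c=2·atan2(√a, √(1-a))=1.592696206; dist=6371·c=10147.068 ≈ 10147.1 km; running total=37570.0 km
Leg 4 bearing: y=sinΔλ·cosφ2=0.36892224, x=cosφ1·sinφ2-sinφ1·cosφ2·cosΔλ=-0.92920227; θ=atan2(y, x)=158.3454° ≈ 158.3°
Leg 5: φ1=-1.1816577, φ2=0.9179978, Δφ=2.0996555, Δλ=-4.4072007 rad; a=sin²(Δφ/2)+cosφ1·cosφ2·sin²(Δλ/2)=0.9021193487; c=2·atan2(√a, √(1-a))=2.505189689; dist=6371·c=15960.564 ≈ 15960.6 km; running total=53530.6 km
Leg 5 bearing: y=sinΔλ·cosφ2=0.57934363, x=cosφ1·sinφ2-sinφ1·cosφ2·cosΔλ=0.13251822; θ=atan2(y, x)=77.1159° ≈ 77.1°
Leg 6: φ1=0.9179978, φ2=-0.8692630, Δφ=-1.7872608, Δλ=4.1296305 rad; a=sin²(Δφ/2)+cosφ1·cosφ2·sin²(Δλ/2)=0.9112669621; c=2·atan2(√a, √(1-a))=2.536648613; dist=6371·c=16160.988 ≈ 16161.0 km; running total=69691.6 km
Leg 6 bearing: y=sinΔλ·cosφ2=-0.53886669, x=cosφ1·sinφ2-sinφ1·cosφ2·cosΔλ=-0.18182584; θ=atan2(y, x)=-108.6456° <0 so +360° → 251.3544° ≈ 251.4°

Leg 1: dist=341.6 km, bearing=230.1°
Leg 2: dist=15537.1 km, bearing=353.4°
Leg 3: dist=11544.2 km, bearing=18.2°
Leg 4: dist=10147.1 km, bearing=158.3°
Leg 5: dist=15960.6 km, bearing=77.1°
Leg 6: dist=16161.0 km, bearing=251.4°
Total: 69691.6 km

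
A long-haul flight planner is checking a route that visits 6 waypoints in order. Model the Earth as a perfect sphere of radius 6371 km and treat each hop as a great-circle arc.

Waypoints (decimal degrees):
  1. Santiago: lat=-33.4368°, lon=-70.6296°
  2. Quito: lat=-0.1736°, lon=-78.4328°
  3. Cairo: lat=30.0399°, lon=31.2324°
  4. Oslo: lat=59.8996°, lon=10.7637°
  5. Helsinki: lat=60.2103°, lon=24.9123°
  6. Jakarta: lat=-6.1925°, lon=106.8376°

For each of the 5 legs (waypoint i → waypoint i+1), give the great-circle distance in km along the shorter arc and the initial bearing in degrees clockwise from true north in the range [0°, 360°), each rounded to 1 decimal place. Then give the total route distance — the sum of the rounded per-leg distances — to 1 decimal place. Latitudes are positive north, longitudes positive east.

Leg 1: φ1=-0.5835823, φ2=-0.0030299, Δφ=0.5805524, Δλ=-0.1361915 rad; a=sin²(Δφ/2)+cosφ1·cosφ2·sin²(Δλ/2)=0.0857836740; c=2·atan2(√a, √(1-a))=0.594492854; dist=6371·c=3787.514 ≈ 3787.5 km; running total=3787.5 km
Leg 1 bearing: y=sinΔλ·cosφ2=-0.13577028, x=cosφ1·sinφ2-sinφ1·cosφ2·cosΔλ=0.54338363; θ=atan2(y, x)=-14.0287° <0 so +360° → 345.9713° ≈ 346.0°
Leg 2: φ1=-0.0030299, φ2=0.5242952, Δφ=0.5273251, Δλ=1.9140188 rad; a=sin²(Δφ/2)+cosφ1·cosφ2·sin²(Δλ/2)=0.6464179878; c=2·atan2(√a, √(1-a))=1.867987820; dist=6371·c=11900.950 ≈ 11901.0 km; running total=15688.5 km
Leg 2 bearing: y=sinΔλ·cosφ2=0.81518649, x=cosφ1·sinφ2-sinφ1·cosφ2·cosΔλ=0.49971800; θ=atan2(y, x)=58.4913° ≈ 58.5°
Leg 3: φ1=0.5242952, φ2=1.0454452, Δφ=0.5211501, Δλ=-0.3572462 rad; a=sin²(Δφ/2)+cosφ1·cosφ2·sin²(Δλ/2)=0.0800818566; c=2·atan2(√a, √(1-a))=0.573814762; dist=6371·c=3655.774 ≈ 3655.8 km; running total=19344.3 km
Leg 3 bearing: y=sinΔλ·cosφ2=-0.17537823, x=cosφ1·sinφ2-sinφ1·cosφ2·cosΔλ=0.51372900; θ=atan2(y, x)=-18.8490° <0 so +360° → 341.1510° ≈ 341.2°
Leg 4: φ1=1.0454452, φ2=1.0508680, Δφ=0.0054227, Δλ=0.2469397 rad; a=sin²(Δφ/2)+cosφ1·cosφ2·sin²(Δλ/2)=0.0037865212; c=2·atan2(√a, √(1-a))=0.123147232; dist=6371·c=784.571 ≈ 784.6 km; running total=20128.9 km
Leg 4 bearing: y=sinΔλ·cosφ2=0.12144099, x=cosφ1·sinφ2-sinφ1·cosφ2·cosΔλ=0.01846132; θ=atan2(y, x)=81.3561° ≈ 81.4°
Leg 5: φ1=1.0508680, φ2=-0.1080795, Δφ=-1.1589475, Δλ=1.4298662 rad; a=sin²(Δφ/2)+cosφ1·cosφ2·sin²(Δλ/2)=0.5121184717; c=2·atan2(√a, √(1-a))=1.595035644; dist=6371·c=10161.972 ≈ 10162.0 km; running total=30290.9 km
Leg 5 bearing: y=sinΔλ·cosφ2=0.98430872, x=cosφ1·sinφ2-sinφ1·cosφ2·cosΔλ=-0.17478248; θ=atan2(y, x)=100.0690° ≈ 100.1°

Leg 1: dist=3787.5 km, bearing=346.0°
Leg 2: dist=11901.0 km, bearing=58.5°
Leg 3: dist=3655.8 km, bearing=341.2°
Leg 4: dist=784.6 km, bearing=81.4°
Leg 5: dist=10162.0 km, bearing=100.1°
Total: 30290.9 km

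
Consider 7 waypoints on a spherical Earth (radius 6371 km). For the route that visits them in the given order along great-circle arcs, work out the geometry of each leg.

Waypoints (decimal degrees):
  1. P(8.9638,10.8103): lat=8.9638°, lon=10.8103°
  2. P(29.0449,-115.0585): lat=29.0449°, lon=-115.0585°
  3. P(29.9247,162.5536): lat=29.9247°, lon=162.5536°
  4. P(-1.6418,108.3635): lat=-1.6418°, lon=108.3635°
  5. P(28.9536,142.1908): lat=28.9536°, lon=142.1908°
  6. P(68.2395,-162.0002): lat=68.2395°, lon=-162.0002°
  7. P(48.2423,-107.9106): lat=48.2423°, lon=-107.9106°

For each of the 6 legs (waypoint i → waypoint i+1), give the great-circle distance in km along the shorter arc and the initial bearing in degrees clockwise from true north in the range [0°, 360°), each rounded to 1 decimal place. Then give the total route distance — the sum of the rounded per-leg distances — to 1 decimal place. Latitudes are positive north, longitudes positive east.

Leg 1: dist=12841.8 km, bearing=308.3°
Leg 2: dist=7780.0 km, bearing=293.9°
Leg 3: dist=6726.1 km, bearing=248.7°
Leg 4: dist=4953.0 km, bearing=44.0°
Leg 5: dist=5649.8 km, bearing=23.3°
Leg 6: dist=3681.7 km, bearing=99.1°
Total: 41632.4 km

Leg 1: φ1=0.1564478, φ2=0.5069291, Δφ=0.3504813, Δλ=-2.1968250 rad; a=sin²(Δφ/2)+cosφ1·cosφ2·sin²(Δλ/2)=0.7151714903; c=2·atan2(√a, √(1-a))=2.015669034; dist=6371·c=12841.827 ≈ 12841.8 km; running total=12841.8 km
Leg 1 bearing: y=sinΔλ·cosφ2=-0.70844946, x=cosφ1·sinφ2-sinφ1·cosφ2·cosΔλ=0.55937848; θ=atan2(y, x)=-51.7060° <0 so +360° → 308.2940° ≈ 308.3°
Leg 2: φ1=0.5069291, φ2=0.5222845, Δφ=0.0153554, Δλ=4.8452452 rad; a=sin²(Δφ/2)+cosφ1·cosφ2·sin²(Δλ/2)=0.3287188667; c=2·atan2(√a, √(1-a))=1.221153500; dist=6371·c=7779.969 ≈ 7780.0 km; running total=20621.8 km
Leg 2 bearing: y=sinΔλ·cosφ2=-0.85904421, x=cosφ1·sinφ2-sinφ1·cosφ2·cosΔλ=0.38038682; θ=atan2(y, x)=-66.1161° <0 so +360° → 293.8839° ≈ 293.9°
Leg 3: φ1=0.5222845, φ2=-0.0286548, Δφ=-0.5509394, Δλ=-0.9457957 rad; a=sin²(Δφ/2)+cosφ1·cosφ2·sin²(Δλ/2)=0.2537036965; c=2·atan2(√a, √(1-a))=1.055729959; dist=6371·c=6726.056 ≈ 6726.1 km; running total=27347.9 km
Leg 3 bearing: y=sinΔλ·cosφ2=-0.81062982, x=cosφ1·sinφ2-sinφ1·cosφ2·cosΔλ=-0.31659410; θ=atan2(y, x)=-111.3333° <0 so +360° → 248.6667° ≈ 248.7°
Leg 4: φ1=-0.0286548, φ2=0.5053357, Δφ=0.5339905, Δλ=0.5903978 rad; a=sin²(Δφ/2)+cosφ1·cosφ2·sin²(Δλ/2)=0.1436394687; c=2·atan2(√a, √(1-a))=0.777426512; dist=6371·c=4952.984 ≈ 4953.0 km; running total=32300.9 km
Leg 4 bearing: y=sinΔλ·cosφ2=0.48711176, x=cosφ1·sinφ2-sinφ1·cosφ2·cosΔλ=0.50472846; θ=atan2(y, x)=43.9824° ≈ 44.0°
Leg 5: φ1=0.5053357, φ2=1.1910040, Δφ=0.6856683, Δλ=-5.3091345 rad; a=sin²(Δφ/2)+cosφ1·cosφ2·sin²(Δλ/2)=0.1840511837; c=2·atan2(√a, √(1-a))=0.886797157; dist=6371·c=5649.785 ≈ 5649.8 km; running total=37950.7 km
Leg 5 bearing: y=sinΔλ·cosφ2=0.30665436, x=cosφ1·sinφ2-sinφ1·cosφ2·cosΔλ=0.71180649; θ=atan2(y, x)=23.3069° ≈ 23.3°
Leg 6: φ1=1.1910040, φ2=0.8419870, Δφ=-0.3490170, Δλ=0.9440416 rad; a=sin²(Δφ/2)+cosφ1·cosφ2·sin²(Δλ/2)=0.0811890833; c=2·atan2(√a, √(1-a))=0.577881367; dist=6371·c=3681.682 ≈ 3681.7 km; running total=41632.4 km
Leg 6 bearing: y=sinΔλ·cosφ2=0.53940220, x=cosφ1·sinφ2-sinφ1·cosφ2·cosΔλ=-0.08622606; θ=atan2(y, x)=99.0822° ≈ 99.1°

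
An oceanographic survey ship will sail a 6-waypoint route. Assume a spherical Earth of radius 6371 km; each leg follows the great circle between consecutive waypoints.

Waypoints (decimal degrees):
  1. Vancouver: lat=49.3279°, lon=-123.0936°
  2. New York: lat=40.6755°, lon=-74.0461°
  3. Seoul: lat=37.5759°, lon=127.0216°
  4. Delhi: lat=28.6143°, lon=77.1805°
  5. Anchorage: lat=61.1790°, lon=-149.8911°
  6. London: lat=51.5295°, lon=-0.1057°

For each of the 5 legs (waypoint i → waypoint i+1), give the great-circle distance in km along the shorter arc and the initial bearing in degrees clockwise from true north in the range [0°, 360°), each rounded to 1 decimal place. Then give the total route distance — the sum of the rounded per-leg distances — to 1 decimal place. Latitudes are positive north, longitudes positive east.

Leg 1: dist=3901.2 km, bearing=85.2°
Leg 2: dist=11053.5 km, bearing=343.2°
Leg 3: dist=4693.0 km, bearing=272.9°
Leg 4: dist=9168.2 km, bearing=20.9°
Leg 5: dist=7198.3 km, bearing=20.3°
Total: 36014.2 km

Leg 1: φ1=0.8609343, φ2=0.7099214, Δφ=-0.1510129, Δλ=0.8560404 rad; a=sin²(Δφ/2)+cosφ1·cosφ2·sin²(Δλ/2)=0.0908466412; c=2·atan2(√a, √(1-a))=0.612337473; dist=6371·c=3901.202 ≈ 3901.2 km; running total=3901.2 km
Leg 1 bearing: y=sinΔλ·cosφ2=0.57279394, x=cosφ1·sinφ2-sinφ1·cosφ2·cosΔλ=0.04776213; θ=atan2(y, x)=85.2334° ≈ 85.2°
Leg 2: φ1=0.7099214, φ2=0.6558232, Δφ=-0.0540982, Δλ=3.5092934 rad; a=sin²(Δφ/2)+cosφ1·cosφ2·sin²(Δλ/2)=0.5817198038; c=2·atan2(√a, √(1-a))=1.734972470; dist=6371·c=11053.510 ≈ 11053.5 km; running total=14954.7 km
Leg 2 bearing: y=sinΔλ·cosφ2=-0.28489723, x=cosφ1·sinφ2-sinφ1·cosφ2·cosΔλ=0.94452161; θ=atan2(y, x)=-16.7850° <0 so +360° → 343.2150° ≈ 343.2°
Leg 3: φ1=0.6558232, φ2=0.4994137, Δφ=-0.1564094, Δλ=-0.8698913 rad; a=sin²(Δφ/2)+cosφ1·cosφ2·sin²(Δλ/2)=0.1296301161; c=2·atan2(√a, √(1-a))=0.736625450; dist=6371·c=4693.041 ≈ 4693.0 km; running total=19647.7 km
Leg 3 bearing: y=sinΔλ·cosφ2=-0.67091492, x=cosφ1·sinφ2-sinφ1·cosφ2·cosΔλ=0.03431861; θ=atan2(y, x)=-87.0718° <0 so +360° → 272.9282° ≈ 272.9°
Leg 4: φ1=0.4994137, φ2=1.0677750, Δφ=0.5683612, Δλ=-3.9631471 rad; a=sin²(Δφ/2)+cosφ1·cosφ2·sin²(Δλ/2)=0.4343218012; c=2·atan2(√a, √(1-a))=1.439059218; dist=6371·c=9168.246 ≈ 9168.2 km; running total=28815.9 km
Leg 4 bearing: y=sinΔλ·cosφ2=0.35297779, x=cosφ1·sinφ2-sinφ1·cosφ2·cosΔλ=0.92636504; θ=atan2(y, x)=20.8586° ≈ 20.9°
Leg 5: φ1=1.0677750, φ2=0.8993594, Δφ=-0.1684155, Δλ=2.6142484 rad; a=sin²(Δφ/2)+cosφ1·cosφ2·sin²(Δλ/2)=0.2866070371; c=2·atan2(√a, √(1-a))=1.129860548; dist=6371·c=7198.342 ≈ 7198.3 km; running total=36014.2 km
Leg 5 bearing: y=sinΔλ·cosφ2=0.31307155, x=cosφ1·sinφ2-sinφ1·cosφ2·cosΔλ=0.84843384; θ=atan2(y, x)=20.2540° ≈ 20.3°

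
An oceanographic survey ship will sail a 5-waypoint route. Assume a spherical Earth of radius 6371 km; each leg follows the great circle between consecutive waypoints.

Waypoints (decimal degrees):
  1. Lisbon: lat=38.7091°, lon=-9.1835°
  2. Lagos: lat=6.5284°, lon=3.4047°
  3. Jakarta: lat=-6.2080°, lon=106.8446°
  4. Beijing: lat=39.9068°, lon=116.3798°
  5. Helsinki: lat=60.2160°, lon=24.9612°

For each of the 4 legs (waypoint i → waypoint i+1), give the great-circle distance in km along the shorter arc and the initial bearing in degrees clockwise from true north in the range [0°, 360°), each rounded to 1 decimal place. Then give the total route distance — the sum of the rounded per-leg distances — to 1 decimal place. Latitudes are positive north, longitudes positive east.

Leg 1: dist=3795.4 km, bearing=157.3°
Leg 2: dist=11563.9 km, bearing=94.8°
Leg 3: dist=5220.2 km, bearing=10.0°
Leg 4: dist=6317.4 km, bearing=323.6°
Total: 26896.9 km

Leg 1: φ1=0.6756012, φ2=0.1139421, Δφ=-0.5616592, Δλ=0.2197055 rad; a=sin²(Δφ/2)+cosφ1·cosφ2·sin²(Δλ/2)=0.0861318042; c=2·atan2(√a, √(1-a))=0.595734839; dist=6371·c=3795.427 ≈ 3795.4 km; running total=3795.4 km
Leg 1 bearing: y=sinΔλ·cosφ2=0.21652903, x=cosφ1·sinφ2-sinφ1·cosφ2·cosΔλ=-0.51765591; θ=atan2(y, x)=157.3010° ≈ 157.3°
Leg 2: φ1=0.1139421, φ2=-0.1083500, Δφ=-0.2222921, Δλ=1.8053668 rad; a=sin²(Δφ/2)+cosφ1·cosφ2·sin²(Δλ/2)=0.6209294259; c=2·atan2(√a, √(1-a))=1.815077449; dist=6371·c=11563.858 ≈ 11563.9 km; running total=15359.3 km
Leg 2 bearing: y=sinΔλ·cosφ2=0.96691072, x=cosφ1·sinφ2-sinφ1·cosφ2·cosΔλ=-0.08116617; θ=atan2(y, x)=94.7984° ≈ 94.8°
Leg 3: φ1=-0.1083500, φ2=0.6965051, Δφ=0.8048551, Δλ=0.1664206 rad; a=sin²(Δφ/2)+cosφ1·cosφ2·sin²(Δλ/2)=0.1586601297; c=2·atan2(√a, √(1-a))=0.819372673; dist=6371·c=5220.223 ≈ 5220.2 km; running total=20579.5 km
Leg 3 bearing: y=sinΔλ·cosφ2=0.12707098, x=cosφ1·sinφ2-sinφ1·cosφ2·cosΔλ=0.71958414; θ=atan2(y, x)=10.0146° ≈ 10.0°
Leg 4: φ1=0.6965051, φ2=1.0509675, Δφ=0.3544624, Δλ=-1.5955556 rad; a=sin²(Δφ/2)+cosφ1·cosφ2·sin²(Δλ/2)=0.2263186922; c=2·atan2(√a, √(1-a))=0.991586739; dist=6371·c=6317.399 ≈ 6317.4 km; running total=26896.9 km
Leg 4 bearing: y=sinΔλ·cosφ2=-0.49657937, x=cosφ1·sinφ2-sinφ1·cosφ2·cosΔλ=0.67364909; θ=atan2(y, x)=-36.3957° <0 so +360° → 323.6043° ≈ 323.6°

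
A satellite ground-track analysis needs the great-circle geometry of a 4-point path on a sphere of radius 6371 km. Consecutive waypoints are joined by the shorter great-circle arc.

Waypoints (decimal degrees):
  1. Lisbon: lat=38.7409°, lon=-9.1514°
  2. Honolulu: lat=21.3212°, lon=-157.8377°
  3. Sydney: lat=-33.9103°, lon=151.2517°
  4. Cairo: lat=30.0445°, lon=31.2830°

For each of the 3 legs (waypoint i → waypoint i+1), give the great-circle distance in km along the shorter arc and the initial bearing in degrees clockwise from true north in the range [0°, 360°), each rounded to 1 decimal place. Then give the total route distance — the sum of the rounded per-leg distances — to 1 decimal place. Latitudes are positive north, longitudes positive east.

Leg 1: dist=12582.3 km, bearing=328.2°
Leg 2: dist=8168.8 km, bearing=222.2°
Leg 3: dist=14417.1 km, bearing=283.1°
Total: 35168.2 km

Leg 1: φ1=0.6761563, φ2=0.3721251, Δφ=-0.3040311, Δλ=-2.5950655 rad; a=sin²(Δφ/2)+cosφ1·cosφ2·sin²(Δλ/2)=0.6966103408; c=2·atan2(√a, √(1-a))=1.974928164; dist=6371·c=12582.267 ≈ 12582.3 km; running total=12582.3 km
Leg 1 bearing: y=sinΔλ·cosφ2=-0.48415185, x=cosφ1·sinφ2-sinφ1·cosφ2·cosΔλ=0.78164857; θ=atan2(y, x)=-31.7740° <0 so +360° → 328.2260° ≈ 328.2°
Leg 2: φ1=0.3721251, φ2=-0.5918464, Δφ=-0.9639715, Δλ=5.3946277 rad; a=sin²(Δφ/2)+cosφ1·cosφ2·sin²(Δλ/2)=0.3576886259; c=2·atan2(√a, √(1-a))=1.282183450; dist=6371·c=8168.791 ≈ 8168.8 km; running total=20751.1 km
Leg 2 bearing: y=sinΔλ·cosφ2=-0.64414705, x=cosφ1·sinφ2-sinφ1·cosφ2·cosΔλ=-0.70997498; θ=atan2(y, x)=-137.7831° <0 so +360° → 222.2169° ≈ 222.2°
Leg 3: φ1=-0.5918464, φ2=0.5243754, Δφ=1.1162218, Δλ=-2.0938488 rad; a=sin²(Δφ/2)+cosφ1·cosφ2·sin²(Δλ/2)=0.8190917904; c=2·atan2(√a, √(1-a))=2.262932938; dist=6371·c=14417.146 ≈ 14417.1 km; running total=35168.2 km
Leg 3 bearing: y=sinΔλ·cosφ2=-0.74989980, x=cosφ1·sinφ2-sinφ1·cosφ2·cosΔλ=0.17427568; θ=atan2(y, x)=-76.9168° <0 so +360° → 283.0832° ≈ 283.1°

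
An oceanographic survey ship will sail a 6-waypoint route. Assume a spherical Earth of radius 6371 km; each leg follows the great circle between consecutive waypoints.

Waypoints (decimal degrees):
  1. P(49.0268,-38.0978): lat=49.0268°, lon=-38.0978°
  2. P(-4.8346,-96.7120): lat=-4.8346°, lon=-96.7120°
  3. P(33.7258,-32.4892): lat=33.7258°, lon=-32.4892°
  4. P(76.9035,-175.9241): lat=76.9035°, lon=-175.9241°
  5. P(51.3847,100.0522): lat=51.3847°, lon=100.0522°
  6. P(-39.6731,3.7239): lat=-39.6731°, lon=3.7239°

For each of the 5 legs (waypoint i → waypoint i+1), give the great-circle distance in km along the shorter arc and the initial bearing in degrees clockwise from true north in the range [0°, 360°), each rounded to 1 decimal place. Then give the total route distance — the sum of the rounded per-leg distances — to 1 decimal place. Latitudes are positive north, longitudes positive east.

Leg 1: φ1=0.8556791, φ2=-0.0843797, Δφ=-0.9400588, Δλ=-1.0230108 rad; a=sin²(Δφ/2)+cosφ1·cosφ2·sin²(Δλ/2)=0.3616785267; c=2·atan2(√a, √(1-a))=1.290497374; dist=6371·c=8221.759 ≈ 8221.8 km; running total=8221.8 km
Leg 1 bearing: y=sinΔλ·cosφ2=-0.85064263, x=cosφ1·sinφ2-sinφ1·cosφ2·cosΔλ=-0.44707471; θ=atan2(y, x)=-117.7252° <0 so +360° → 242.2748° ≈ 242.3°
Leg 2: φ1=-0.0843797, φ2=0.5886263, Δφ=0.6730059, Δλ=1.1208993 rad; a=sin²(Δφ/2)+cosφ1·cosφ2·sin²(Δλ/2)=0.3431974636; c=2·atan2(√a, √(1-a))=1.251809065; dist=6371·c=7975.276 ≈ 7975.3 km; running total=16197.1 km
Leg 2 bearing: y=sinΔλ·cosφ2=0.74894288, x=cosφ1·sinφ2-sinφ1·cosφ2·cosΔλ=0.58372632; θ=atan2(y, x)=52.0671° ≈ 52.1°
Leg 3: φ1=0.5886263, φ2=1.3422193, Δφ=0.7535930, Δλ=-2.5034113 rad; a=sin²(Δφ/2)+cosφ1·cosφ2·sin²(Δλ/2)=0.3052938154; c=2·atan2(√a, √(1-a))=1.170802812; dist=6371·c=7459.185 ≈ 7459.2 km; running total=23656.3 km
Leg 3 bearing: y=sinΔλ·cosφ2=-0.13498884, x=cosφ1·sinφ2-sinφ1·cosφ2·cosΔλ=0.91111801; θ=atan2(y, x)=-8.4275° <0 so +360° → 351.5725° ≈ 351.6°
Leg 4: φ1=1.3422193, φ2=0.8968322, Δφ=-0.4453871, Δλ=4.8166951 rad; a=sin²(Δφ/2)+cosφ1·cosφ2·sin²(Δλ/2)=0.1121228881; c=2·atan2(√a, √(1-a))=0.682886892; dist=6371·c=4350.672 ≈ 4350.7 km; running total=28007.0 km
Leg 4 bearing: y=sinΔλ·cosφ2=-0.62069638, x=cosφ1·sinφ2-sinφ1·cosφ2·cosΔλ=0.11376023; θ=atan2(y, x)=-79.6142° <0 so +360° → 280.3858° ≈ 280.4°
Leg 5: φ1=0.8968322, φ2=-0.6924262, Δφ=-1.5892584, Δλ=-1.6812460 rad; a=sin²(Δφ/2)+cosφ1·cosφ2·sin²(Δλ/2)=0.7758846126; c=2·atan2(√a, √(1-a))=2.155280461; dist=6371·c=13731.292 ≈ 13731.3 km; running total=41738.3 km
Leg 5 bearing: y=sinΔλ·cosφ2=-0.76500931, x=cosφ1·sinφ2-sinφ1·cosφ2·cosΔλ=-0.33213172; θ=atan2(y, x)=-113.4683° <0 so +360° → 246.5317° ≈ 246.5°

Leg 1: dist=8221.8 km, bearing=242.3°
Leg 2: dist=7975.3 km, bearing=52.1°
Leg 3: dist=7459.2 km, bearing=351.6°
Leg 4: dist=4350.7 km, bearing=280.4°
Leg 5: dist=13731.3 km, bearing=246.5°
Total: 41738.3 km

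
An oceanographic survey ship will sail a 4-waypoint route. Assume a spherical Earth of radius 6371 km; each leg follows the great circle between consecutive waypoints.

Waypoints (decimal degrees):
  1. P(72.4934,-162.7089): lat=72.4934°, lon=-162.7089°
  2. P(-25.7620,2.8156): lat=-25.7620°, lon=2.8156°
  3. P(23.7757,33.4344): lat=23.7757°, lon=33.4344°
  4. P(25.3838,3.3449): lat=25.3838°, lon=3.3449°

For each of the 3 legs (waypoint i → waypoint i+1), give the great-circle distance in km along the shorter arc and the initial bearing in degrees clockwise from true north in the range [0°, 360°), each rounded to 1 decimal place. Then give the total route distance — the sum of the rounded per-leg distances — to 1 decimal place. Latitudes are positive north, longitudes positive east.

Leg 1: φ1=1.2652485, φ2=-0.4496317, Δφ=-1.7148802, Δλ=2.8889475 rad; a=sin²(Δφ/2)+cosφ1·cosφ2·sin²(Δλ/2)=0.8384095248; c=2·atan2(√a, √(1-a))=2.314229264; dist=6371·c=14743.955 ≈ 14744.0 km; running total=14744.0 km
Leg 1 bearing: y=sinΔλ·cosφ2=0.22512118, x=cosφ1·sinφ2-sinφ1·cosφ2·cosΔλ=0.70088261; θ=atan2(y, x)=17.8068° ≈ 17.8°
Leg 2: φ1=-0.4496317, φ2=0.4149642, Δφ=0.8645960, Δλ=0.5343989 rad; a=sin²(Δφ/2)+cosφ1·cosφ2·sin²(Δλ/2)=0.2329814200; c=2·atan2(√a, √(1-a))=1.007427824; dist=6371·c=6418.323 ≈ 6418.3 km; running total=21162.3 km
Leg 2 bearing: y=sinΔλ·cosφ2=0.46609788, x=cosφ1·sinφ2-sinφ1·cosφ2·cosΔλ=0.70537726; θ=atan2(y, x)=33.4559° ≈ 33.5°
Leg 3: φ1=0.4149642, φ2=0.4430309, Δφ=0.0280666, Δλ=-0.5251608 rad; a=sin²(Δφ/2)+cosφ1·cosφ2·sin²(Δλ/2)=0.0559040449; c=2·atan2(√a, √(1-a))=0.477401391; dist=6371·c=3041.524 ≈ 3041.5 km; running total=24203.8 km
Leg 3 bearing: y=sinΔλ·cosφ2=-0.45294990, x=cosφ1·sinφ2-sinφ1·cosφ2·cosΔλ=0.07714606; θ=atan2(y, x)=-80.3342° <0 so +360° → 279.6658° ≈ 279.7°

Leg 1: dist=14744.0 km, bearing=17.8°
Leg 2: dist=6418.3 km, bearing=33.5°
Leg 3: dist=3041.5 km, bearing=279.7°
Total: 24203.8 km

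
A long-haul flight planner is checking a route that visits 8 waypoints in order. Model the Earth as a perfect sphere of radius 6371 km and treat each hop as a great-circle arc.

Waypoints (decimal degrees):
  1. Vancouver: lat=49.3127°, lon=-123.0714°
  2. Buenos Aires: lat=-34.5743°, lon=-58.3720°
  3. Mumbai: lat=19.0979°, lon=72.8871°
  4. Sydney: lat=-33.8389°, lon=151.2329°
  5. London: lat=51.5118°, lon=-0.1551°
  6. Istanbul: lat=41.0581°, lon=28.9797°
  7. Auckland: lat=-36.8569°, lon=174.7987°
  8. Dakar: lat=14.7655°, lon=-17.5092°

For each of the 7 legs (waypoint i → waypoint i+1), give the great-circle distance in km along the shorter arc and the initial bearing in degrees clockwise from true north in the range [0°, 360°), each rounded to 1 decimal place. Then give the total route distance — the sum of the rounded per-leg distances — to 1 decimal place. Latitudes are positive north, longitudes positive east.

Leg 1: φ1=0.8606690, φ2=-0.6034354, Δφ=-1.4641043, Δλ=1.1292176 rad; a=sin²(Δφ/2)+cosφ1·cosφ2·sin²(Δλ/2)=0.6004479293; c=2·atan2(√a, √(1-a))=1.773068665; dist=6371·c=11296.220 ≈ 11296.2 km; running total=11296.2 km
Leg 1 bearing: y=sinΔλ·cosφ2=0.74440974, x=cosφ1·sinφ2-sinφ1·cosφ2·cosΔλ=-0.63678488; θ=atan2(y, x)=130.5444° ≈ 130.5°
Leg 2: φ1=-0.6034354, φ2=0.3333212, Δφ=0.9367566, Δλ=2.2909035 rad; a=sin²(Δφ/2)+cosφ1·cosφ2·sin²(Δλ/2)=0.8493898831; c=2·atan2(√a, √(1-a))=2.344486582; dist=6371·c=14936.724 ≈ 14936.7 km; running total=26232.9 km
Leg 2 bearing: y=sinΔλ·cosφ2=0.71036026, x=cosφ1·sinφ2-sinφ1·cosφ2·cosΔλ=-0.08423266; θ=atan2(y, x)=96.7624° ≈ 96.8°
Leg 3: φ1=0.3333212, φ2=-0.5906002, Δφ=-0.9239215, Δλ=1.3673922 rad; a=sin²(Δφ/2)+cosφ1·cosφ2·sin²(Δλ/2)=0.5118218586; c=2·atan2(√a, √(1-a))=1.594442248; dist=6371·c=10158.192 ≈ 10158.2 km; running total=36391.1 km
Leg 3 bearing: y=sinΔλ·cosφ2=0.81348330, x=cosφ1·sinφ2-sinφ1·cosφ2·cosΔλ=-0.58110747; θ=atan2(y, x)=125.5399° ≈ 125.5°
Leg 4: φ1=-0.5906002, φ2=0.8990505, Δφ=1.4896507, Δλ=-2.6422190 rad; a=sin²(Δφ/2)+cosφ1·cosφ2·sin²(Δλ/2)=0.9448394873; c=2·atan2(√a, √(1-a))=2.667437915; dist=6371·c=16994.247 ≈ 16994.2 km; running total=53385.3 km
Leg 4 bearing: y=sinΔλ·cosφ2=-0.29802996, x=cosφ1·sinφ2-sinφ1·cosφ2·cosΔλ=0.34590384; θ=atan2(y, x)=-40.7481° <0 so +360° → 319.2519° ≈ 319.3°
Leg 5: φ1=0.8990505, φ2=0.7165990, Δφ=-0.1824515, Δλ=0.5084982 rad; a=sin²(Δφ/2)+cosφ1·cosφ2·sin²(Δλ/2)=0.0379866249; c=2·atan2(√a, √(1-a))=0.392314204; dist=6371·c=2499.434 ≈ 2499.4 km; running total=55884.7 km
Leg 5 bearing: y=sinΔλ·cosφ2=0.36711835, x=cosφ1·sinφ2-sinφ1·cosφ2·cosΔλ=-0.10676462; θ=atan2(y, x)=106.2154° ≈ 106.2°
Leg 6: φ1=0.7165990, φ2=-0.6432743, Δφ=-1.3598733, Δλ=2.5450217 rad; a=sin²(Δφ/2)+cosφ1·cosφ2·sin²(Δλ/2)=0.9465482778; c=2·atan2(√a, √(1-a))=2.674978450; dist=6371·c=17042.288 ≈ 17042.3 km; running total=72927.0 km
Leg 6 bearing: y=sinΔλ·cosφ2=0.44952372, x=cosφ1·sinφ2-sinφ1·cosφ2·cosΔλ=-0.01752054; θ=atan2(y, x)=92.2320° ≈ 92.2°
Leg 7: φ1=-0.6432743, φ2=0.2577066, Δφ=0.9009808, Δλ=-3.3564060 rad; a=sin²(Δφ/2)+cosφ1·cosφ2·sin²(Δλ/2)=0.9544011076; c=2·atan2(√a, √(1-a))=2.711200531; dist=6371·c=17273.059 ≈ 17273.1 km; running total=90200.1 km
Leg 7 bearing: y=sinΔλ·cosφ2=0.20612575, x=cosφ1·sinφ2-sinφ1·cosφ2·cosΔλ=-0.36275433; θ=atan2(y, x)=150.3937° ≈ 150.4°

Leg 1: dist=11296.2 km, bearing=130.5°
Leg 2: dist=14936.7 km, bearing=96.8°
Leg 3: dist=10158.2 km, bearing=125.5°
Leg 4: dist=16994.2 km, bearing=319.3°
Leg 5: dist=2499.4 km, bearing=106.2°
Leg 6: dist=17042.3 km, bearing=92.2°
Leg 7: dist=17273.1 km, bearing=150.4°
Total: 90200.1 km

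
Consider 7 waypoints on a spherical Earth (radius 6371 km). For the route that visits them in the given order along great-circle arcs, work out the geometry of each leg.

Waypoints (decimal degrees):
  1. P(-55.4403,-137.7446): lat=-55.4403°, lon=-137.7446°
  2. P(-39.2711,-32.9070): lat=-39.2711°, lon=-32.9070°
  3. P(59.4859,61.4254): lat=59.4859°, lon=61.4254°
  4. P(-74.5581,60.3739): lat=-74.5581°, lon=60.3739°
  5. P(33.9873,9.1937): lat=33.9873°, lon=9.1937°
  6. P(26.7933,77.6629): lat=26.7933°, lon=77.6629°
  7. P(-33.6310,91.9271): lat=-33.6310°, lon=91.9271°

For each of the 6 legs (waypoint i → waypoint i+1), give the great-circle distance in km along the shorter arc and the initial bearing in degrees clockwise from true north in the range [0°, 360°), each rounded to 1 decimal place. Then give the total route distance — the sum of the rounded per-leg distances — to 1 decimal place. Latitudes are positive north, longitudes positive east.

Leg 1: φ1=-0.9676158, φ2=-0.6854100, Δφ=0.2822058, Δλ=1.8297613 rad; a=sin²(Δφ/2)+cosφ1·cosφ2·sin²(Δλ/2)=0.2955841525; c=2·atan2(√a, √(1-a))=1.149622813; dist=6371·c=7324.247 ≈ 7324.2 km; running total=7324.2 km
Leg 1 bearing: y=sinΔλ·cosφ2=0.74834566, x=cosφ1·sinφ2-sinφ1·cosφ2·cosΔλ=-0.52233650; θ=atan2(y, x)=124.9146° ≈ 124.9°
Leg 2: φ1=-0.6854100, φ2=1.0382248, Δφ=1.7236348, Δλ=1.6464110 rad; a=sin²(Δφ/2)+cosφ1·cosφ2·sin²(Δλ/2)=0.7875091217; c=2·atan2(√a, √(1-a))=2.183422773; dist=6371·c=13910.586 ≈ 13910.6 km; running total=21234.8 km
Leg 2 bearing: y=sinΔλ·cosφ2=0.50629953, x=cosφ1·sinφ2-sinφ1·cosφ2·cosΔλ=0.64266228; θ=atan2(y, x)=38.2316° ≈ 38.2°
Leg 3: φ1=1.0382248, φ2=-1.3012843, Δφ=-2.3395091, Δλ=-0.0183521 rad; a=sin²(Δφ/2)+cosφ1·cosφ2·sin²(Δλ/2)=0.8476166725; c=2·atan2(√a, √(1-a))=2.339540815; dist=6371·c=14905.215 ≈ 14905.2 km; running total=36140.0 km
Leg 3 bearing: y=sinΔλ·cosφ2=-0.00488619, x=cosφ1·sinφ2-sinφ1·cosφ2·cosΔλ=-0.71876750; θ=atan2(y, x)=-179.6105° <0 so +360° → 180.3895° ≈ 180.4°
Leg 4: φ1=-1.3012843, φ2=0.5931903, Δφ=1.8944746, Δλ=-0.8932630 rad; a=sin²(Δφ/2)+cosφ1·cosφ2·sin²(Δλ/2)=0.7002162496; c=2·atan2(√a, √(1-a))=1.982785117; dist=6371·c=12632.324 ≈ 12632.3 km; running total=48772.3 km
Leg 4 bearing: y=sinΔλ·cosφ2=-0.64601745, x=cosφ1·sinφ2-sinφ1·cosφ2·cosΔλ=0.64985788; θ=atan2(y, x)=-44.8302° <0 so +360° → 315.1698° ≈ 315.2°
Leg 5: φ1=0.5931903, φ2=0.4676313, Δφ=-0.1255590, Δλ=1.1950130 rad; a=sin²(Δφ/2)+cosφ1·cosφ2·sin²(Δλ/2)=0.2381903849; c=2·atan2(√a, √(1-a))=1.019702735; dist=6371·c=6496.526 ≈ 6496.5 km; running total=55268.8 km
Leg 5 bearing: y=sinΔλ·cosφ2=0.83035059, x=cosφ1·sinφ2-sinφ1·cosφ2·cosΔλ=0.19063262; θ=atan2(y, x)=77.0700° ≈ 77.1°
Leg 6: φ1=0.4676313, φ2=-0.5869717, Δφ=-1.0546030, Δλ=0.2489573 rad; a=sin²(Δφ/2)+cosφ1·cosφ2·sin²(Δλ/2)=0.2646704125; c=2·atan2(√a, √(1-a))=1.080758600; dist=6371·c=6885.513 ≈ 6885.5 km; running total=62154.3 km
Leg 6 bearing: y=sinΔλ·cosφ2=0.20515257, x=cosφ1·sinφ2-sinφ1·cosφ2·cosΔλ=-0.85813307; θ=atan2(y, x)=166.5547° ≈ 166.6°

Leg 1: dist=7324.2 km, bearing=124.9°
Leg 2: dist=13910.6 km, bearing=38.2°
Leg 3: dist=14905.2 km, bearing=180.4°
Leg 4: dist=12632.3 km, bearing=315.2°
Leg 5: dist=6496.5 km, bearing=77.1°
Leg 6: dist=6885.5 km, bearing=166.6°
Total: 62154.3 km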